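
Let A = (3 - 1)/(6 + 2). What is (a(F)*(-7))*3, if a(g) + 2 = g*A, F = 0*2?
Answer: 42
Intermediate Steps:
F = 0
A = ¼ (A = 2/8 = 2*(⅛) = ¼ ≈ 0.25000)
a(g) = -2 + g/4 (a(g) = -2 + g*(¼) = -2 + g/4)
(a(F)*(-7))*3 = ((-2 + (¼)*0)*(-7))*3 = ((-2 + 0)*(-7))*3 = -2*(-7)*3 = 14*3 = 42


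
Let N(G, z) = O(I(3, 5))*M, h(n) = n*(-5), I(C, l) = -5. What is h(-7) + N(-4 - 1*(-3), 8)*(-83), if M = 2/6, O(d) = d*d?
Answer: -1970/3 ≈ -656.67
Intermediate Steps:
O(d) = d²
M = ⅓ (M = 2*(⅙) = ⅓ ≈ 0.33333)
h(n) = -5*n
N(G, z) = 25/3 (N(G, z) = (-5)²*(⅓) = 25*(⅓) = 25/3)
h(-7) + N(-4 - 1*(-3), 8)*(-83) = -5*(-7) + (25/3)*(-83) = 35 - 2075/3 = -1970/3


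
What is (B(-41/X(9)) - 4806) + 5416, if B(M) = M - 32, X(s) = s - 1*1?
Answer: 4583/8 ≈ 572.88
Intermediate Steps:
X(s) = -1 + s (X(s) = s - 1 = -1 + s)
B(M) = -32 + M
(B(-41/X(9)) - 4806) + 5416 = ((-32 - 41/(-1 + 9)) - 4806) + 5416 = ((-32 - 41/8) - 4806) + 5416 = (-297/8 - 4806) + 5416 = -38745/8 + 5416 = 4583/8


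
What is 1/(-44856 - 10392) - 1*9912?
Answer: -547618177/55248 ≈ -9912.0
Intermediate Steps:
1/(-44856 - 10392) - 1*9912 = 1/(-55248) - 9912 = -1/55248 - 9912 = -547618177/55248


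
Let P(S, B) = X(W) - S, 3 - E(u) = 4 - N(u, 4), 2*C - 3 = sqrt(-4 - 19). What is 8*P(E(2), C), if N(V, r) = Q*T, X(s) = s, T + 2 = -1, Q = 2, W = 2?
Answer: 72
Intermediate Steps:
T = -3 (T = -2 - 1 = -3)
N(V, r) = -6 (N(V, r) = 2*(-3) = -6)
C = 3/2 + I*sqrt(23)/2 (C = 3/2 + sqrt(-4 - 19)/2 = 3/2 + sqrt(-23)/2 = 3/2 + (I*sqrt(23))/2 = 3/2 + I*sqrt(23)/2 ≈ 1.5 + 2.3979*I)
E(u) = -7 (E(u) = 3 - (4 - 1*(-6)) = 3 - (4 + 6) = 3 - 1*10 = 3 - 10 = -7)
P(S, B) = 2 - S
8*P(E(2), C) = 8*(2 - 1*(-7)) = 8*(2 + 7) = 8*9 = 72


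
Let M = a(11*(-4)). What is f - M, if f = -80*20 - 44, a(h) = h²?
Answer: -3580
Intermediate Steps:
M = 1936 (M = (11*(-4))² = (-44)² = 1936)
f = -1644 (f = -1600 - 44 = -1644)
f - M = -1644 - 1*1936 = -1644 - 1936 = -3580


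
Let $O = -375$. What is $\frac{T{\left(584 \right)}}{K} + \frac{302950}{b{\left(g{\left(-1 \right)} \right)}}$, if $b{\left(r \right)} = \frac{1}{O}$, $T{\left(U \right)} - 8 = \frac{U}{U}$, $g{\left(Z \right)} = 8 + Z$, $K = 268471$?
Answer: $- \frac{30499983543741}{268471} \approx -1.1361 \cdot 10^{8}$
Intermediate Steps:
$T{\left(U \right)} = 9$ ($T{\left(U \right)} = 8 + \frac{U}{U} = 8 + 1 = 9$)
$b{\left(r \right)} = - \frac{1}{375}$ ($b{\left(r \right)} = \frac{1}{-375} = - \frac{1}{375}$)
$\frac{T{\left(584 \right)}}{K} + \frac{302950}{b{\left(g{\left(-1 \right)} \right)}} = \frac{9}{268471} + \frac{302950}{- \frac{1}{375}} = 9 \cdot \frac{1}{268471} + 302950 \left(-375\right) = \frac{9}{268471} - 113606250 = - \frac{30499983543741}{268471}$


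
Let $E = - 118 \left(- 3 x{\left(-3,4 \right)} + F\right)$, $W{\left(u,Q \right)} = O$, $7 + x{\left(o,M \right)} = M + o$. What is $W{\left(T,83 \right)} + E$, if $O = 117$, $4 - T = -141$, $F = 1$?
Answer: $-2125$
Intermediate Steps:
$x{\left(o,M \right)} = -7 + M + o$ ($x{\left(o,M \right)} = -7 + \left(M + o\right) = -7 + M + o$)
$T = 145$ ($T = 4 - -141 = 4 + 141 = 145$)
$W{\left(u,Q \right)} = 117$
$E = -2242$ ($E = - 118 \left(- 3 \left(-7 + 4 - 3\right) + 1\right) = - 118 \left(\left(-3\right) \left(-6\right) + 1\right) = - 118 \left(18 + 1\right) = \left(-118\right) 19 = -2242$)
$W{\left(T,83 \right)} + E = 117 - 2242 = -2125$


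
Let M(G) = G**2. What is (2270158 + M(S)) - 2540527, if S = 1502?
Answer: 1985635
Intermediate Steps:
(2270158 + M(S)) - 2540527 = (2270158 + 1502**2) - 2540527 = (2270158 + 2256004) - 2540527 = 4526162 - 2540527 = 1985635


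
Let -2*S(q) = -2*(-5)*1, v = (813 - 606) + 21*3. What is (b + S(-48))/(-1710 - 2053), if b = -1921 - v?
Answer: 2196/3763 ≈ 0.58358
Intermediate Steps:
v = 270 (v = 207 + 63 = 270)
S(q) = -5 (S(q) = -(-2*(-5))/2 = -5)
b = -2191 (b = -1921 - 1*270 = -1921 - 270 = -2191)
(b + S(-48))/(-1710 - 2053) = (-2191 - 5)/(-1710 - 2053) = -2196/(-3763) = -2196*(-1/3763) = 2196/3763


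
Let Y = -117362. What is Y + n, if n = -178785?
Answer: -296147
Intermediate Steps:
Y + n = -117362 - 178785 = -296147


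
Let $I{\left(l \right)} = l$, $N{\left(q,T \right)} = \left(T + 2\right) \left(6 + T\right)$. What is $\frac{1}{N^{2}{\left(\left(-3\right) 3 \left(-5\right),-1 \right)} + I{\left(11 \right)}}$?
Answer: $\frac{1}{36} \approx 0.027778$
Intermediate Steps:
$N{\left(q,T \right)} = \left(2 + T\right) \left(6 + T\right)$
$\frac{1}{N^{2}{\left(\left(-3\right) 3 \left(-5\right),-1 \right)} + I{\left(11 \right)}} = \frac{1}{\left(12 + \left(-1\right)^{2} + 8 \left(-1\right)\right)^{2} + 11} = \frac{1}{\left(12 + 1 - 8\right)^{2} + 11} = \frac{1}{5^{2} + 11} = \frac{1}{25 + 11} = \frac{1}{36}$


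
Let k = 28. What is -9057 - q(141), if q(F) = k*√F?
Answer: -9057 - 28*√141 ≈ -9389.5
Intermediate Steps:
q(F) = 28*√F
-9057 - q(141) = -9057 - 28*√141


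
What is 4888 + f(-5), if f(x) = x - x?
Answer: 4888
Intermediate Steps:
f(x) = 0
4888 + f(-5) = 4888 + 0 = 4888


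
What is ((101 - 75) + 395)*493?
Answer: 207553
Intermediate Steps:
((101 - 75) + 395)*493 = (26 + 395)*493 = 421*493 = 207553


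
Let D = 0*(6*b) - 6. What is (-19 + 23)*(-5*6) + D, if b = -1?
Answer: -126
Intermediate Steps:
D = -6 (D = 0*(6*(-1)) - 6 = 0*(-6) - 6 = 0 - 6 = -6)
(-19 + 23)*(-5*6) + D = (-19 + 23)*(-5*6) - 6 = 4*(-30) - 6 = -120 - 6 = -126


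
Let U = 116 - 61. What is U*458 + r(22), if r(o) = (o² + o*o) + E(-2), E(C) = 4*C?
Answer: 26150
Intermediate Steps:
r(o) = -8 + 2*o² (r(o) = (o² + o*o) + 4*(-2) = (o² + o²) - 8 = 2*o² - 8 = -8 + 2*o²)
U = 55
U*458 + r(22) = 55*458 + (-8 + 2*22²) = 25190 + (-8 + 2*484) = 25190 + (-8 + 968) = 25190 + 960 = 26150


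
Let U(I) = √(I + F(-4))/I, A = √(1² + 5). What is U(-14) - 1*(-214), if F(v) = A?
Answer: 214 - √(-14 + √6)/14 ≈ 214.0 - 0.24276*I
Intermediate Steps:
A = √6 (A = √(1 + 5) = √6 ≈ 2.4495)
F(v) = √6
U(I) = √(I + √6)/I
U(-14) - 1*(-214) = √(-14 + √6)/(-14) - 1*(-214) = -√(-14 + √6)/14 + 214 = 214 - √(-14 + √6)/14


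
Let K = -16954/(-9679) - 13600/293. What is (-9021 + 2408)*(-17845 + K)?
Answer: 335504875048009/2835947 ≈ 1.1830e+8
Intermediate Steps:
K = -126666878/2835947 (K = -16954*(-1/9679) - 13600*1/293 = 16954/9679 - 13600/293 = -126666878/2835947 ≈ -44.665)
(-9021 + 2408)*(-17845 + K) = (-9021 + 2408)*(-17845 - 126666878/2835947) = -6613*(-50734141093/2835947) = 335504875048009/2835947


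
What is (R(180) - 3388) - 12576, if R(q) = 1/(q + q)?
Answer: -5747039/360 ≈ -15964.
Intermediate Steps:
R(q) = 1/(2*q)
(R(180) - 3388) - 12576 = ((½)/180 - 3388) - 12576 = ((½)*(1/180) - 3388) - 12576 = (1/360 - 3388) - 12576 = -1219679/360 - 12576 = -5747039/360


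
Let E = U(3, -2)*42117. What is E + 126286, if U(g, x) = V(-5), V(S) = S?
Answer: -84299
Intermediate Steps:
U(g, x) = -5
E = -210585 (E = -5*42117 = -210585)
E + 126286 = -210585 + 126286 = -84299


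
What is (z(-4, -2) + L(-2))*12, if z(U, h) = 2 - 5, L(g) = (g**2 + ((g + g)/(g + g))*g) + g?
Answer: -36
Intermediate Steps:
L(g) = g**2 + 2*g (L(g) = (g**2 + ((2*g)/((2*g)))*g) + g = (g**2 + ((2*g)*(1/(2*g)))*g) + g = (g**2 + 1*g) + g = (g**2 + g) + g = (g + g**2) + g = g**2 + 2*g)
z(U, h) = -3
(z(-4, -2) + L(-2))*12 = (-3 - 2*(2 - 2))*12 = (-3 - 2*0)*12 = (-3 + 0)*12 = -3*12 = -36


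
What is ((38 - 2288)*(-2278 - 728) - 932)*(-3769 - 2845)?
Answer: -44727624752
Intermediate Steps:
((38 - 2288)*(-2278 - 728) - 932)*(-3769 - 2845) = (-2250*(-3006) - 932)*(-6614) = (6763500 - 932)*(-6614) = 6762568*(-6614) = -44727624752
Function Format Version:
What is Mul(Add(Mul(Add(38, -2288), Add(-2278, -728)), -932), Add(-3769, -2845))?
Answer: -44727624752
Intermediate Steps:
Mul(Add(Mul(Add(38, -2288), Add(-2278, -728)), -932), Add(-3769, -2845)) = Mul(Add(Mul(-2250, -3006), -932), -6614) = Mul(Add(6763500, -932), -6614) = Mul(6762568, -6614) = -44727624752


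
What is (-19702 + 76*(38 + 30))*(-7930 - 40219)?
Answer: 699797566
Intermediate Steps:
(-19702 + 76*(38 + 30))*(-7930 - 40219) = (-19702 + 76*68)*(-48149) = (-19702 + 5168)*(-48149) = -14534*(-48149) = 699797566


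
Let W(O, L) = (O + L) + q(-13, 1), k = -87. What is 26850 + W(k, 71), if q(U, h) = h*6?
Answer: 26840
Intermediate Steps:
q(U, h) = 6*h
W(O, L) = 6 + L + O (W(O, L) = (O + L) + 6*1 = (L + O) + 6 = 6 + L + O)
26850 + W(k, 71) = 26850 + (6 + 71 - 87) = 26850 - 10 = 26840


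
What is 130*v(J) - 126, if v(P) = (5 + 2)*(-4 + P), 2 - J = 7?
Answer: -8316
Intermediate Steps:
J = -5 (J = 2 - 1*7 = 2 - 7 = -5)
v(P) = -28 + 7*P (v(P) = 7*(-4 + P) = -28 + 7*P)
130*v(J) - 126 = 130*(-28 + 7*(-5)) - 126 = 130*(-28 - 35) - 126 = 130*(-63) - 126 = -8190 - 126 = -8316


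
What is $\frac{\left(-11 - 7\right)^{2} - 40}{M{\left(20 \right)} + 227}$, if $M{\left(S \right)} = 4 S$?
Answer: $\frac{284}{307} \approx 0.92508$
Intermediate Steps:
$\frac{\left(-11 - 7\right)^{2} - 40}{M{\left(20 \right)} + 227} = \frac{\left(-11 - 7\right)^{2} - 40}{4 \cdot 20 + 227} = \frac{\left(-18\right)^{2} - 40}{80 + 227} = \frac{324 - 40}{307} = 284 \cdot \frac{1}{307} = \frac{284}{307}$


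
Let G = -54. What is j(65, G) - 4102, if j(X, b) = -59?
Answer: -4161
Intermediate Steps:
j(65, G) - 4102 = -59 - 4102 = -4161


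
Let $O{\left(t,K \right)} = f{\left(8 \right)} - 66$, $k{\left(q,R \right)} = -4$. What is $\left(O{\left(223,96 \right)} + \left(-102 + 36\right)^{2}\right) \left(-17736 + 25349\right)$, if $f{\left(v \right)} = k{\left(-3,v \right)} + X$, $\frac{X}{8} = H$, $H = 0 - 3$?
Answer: $32446606$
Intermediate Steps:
$H = -3$ ($H = 0 - 3 = -3$)
$X = -24$ ($X = 8 \left(-3\right) = -24$)
$f{\left(v \right)} = -28$ ($f{\left(v \right)} = -4 - 24 = -28$)
$O{\left(t,K \right)} = -94$ ($O{\left(t,K \right)} = -28 - 66 = -94$)
$\left(O{\left(223,96 \right)} + \left(-102 + 36\right)^{2}\right) \left(-17736 + 25349\right) = \left(-94 + \left(-102 + 36\right)^{2}\right) \left(-17736 + 25349\right) = \left(-94 + \left(-66\right)^{2}\right) 7613 = \left(-94 + 4356\right) 7613 = 4262 \cdot 7613 = 32446606$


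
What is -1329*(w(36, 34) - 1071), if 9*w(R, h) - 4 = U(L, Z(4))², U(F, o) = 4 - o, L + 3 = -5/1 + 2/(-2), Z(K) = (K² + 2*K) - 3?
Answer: 4140278/3 ≈ 1.3801e+6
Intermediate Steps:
Z(K) = -3 + K² + 2*K
L = -9 (L = -3 + (-5/1 + 2/(-2)) = -3 + (-5*1 + 2*(-½)) = -3 + (-5 - 1) = -3 - 6 = -9)
w(R, h) = 293/9 (w(R, h) = 4/9 + (4 - (-3 + 4² + 2*4))²/9 = 4/9 + (4 - (-3 + 16 + 8))²/9 = 4/9 + (4 - 1*21)²/9 = 4/9 + (4 - 21)²/9 = 4/9 + (⅑)*(-17)² = 4/9 + (⅑)*289 = 4/9 + 289/9 = 293/9)
-1329*(w(36, 34) - 1071) = -1329*(293/9 - 1071) = -1329*(-9346/9) = 4140278/3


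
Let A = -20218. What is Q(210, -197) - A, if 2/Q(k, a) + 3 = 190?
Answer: 3780768/187 ≈ 20218.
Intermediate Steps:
Q(k, a) = 2/187 (Q(k, a) = 2/(-3 + 190) = 2/187)
Q(210, -197) - A = 2/187 - 1*(-20218) = 2/187 + 20218 = 3780768/187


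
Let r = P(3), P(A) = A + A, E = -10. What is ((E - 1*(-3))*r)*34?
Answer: -1428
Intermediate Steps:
P(A) = 2*A
r = 6 (r = 2*3 = 6)
((E - 1*(-3))*r)*34 = ((-10 - 1*(-3))*6)*34 = ((-10 + 3)*6)*34 = -7*6*34 = -42*34 = -1428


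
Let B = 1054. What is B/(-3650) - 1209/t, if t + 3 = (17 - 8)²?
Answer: -57629/3650 ≈ -15.789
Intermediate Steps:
t = 78 (t = -3 + (17 - 8)² = -3 + 9² = -3 + 81 = 78)
B/(-3650) - 1209/t = 1054/(-3650) - 1209/78 = 1054*(-1/3650) - 1209*1/78 = -527/1825 - 31/2 = -57629/3650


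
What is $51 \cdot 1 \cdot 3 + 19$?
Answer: $172$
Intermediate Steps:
$51 \cdot 1 \cdot 3 + 19 = 51 \cdot 3 + 19 = 153 + 19 = 172$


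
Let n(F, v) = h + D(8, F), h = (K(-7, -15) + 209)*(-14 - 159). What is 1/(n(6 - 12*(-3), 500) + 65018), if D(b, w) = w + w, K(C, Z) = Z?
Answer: 1/31540 ≈ 3.1706e-5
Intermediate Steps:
D(b, w) = 2*w
h = -33562 (h = (-15 + 209)*(-14 - 159) = 194*(-173) = -33562)
n(F, v) = -33562 + 2*F
1/(n(6 - 12*(-3), 500) + 65018) = 1/((-33562 + 2*(6 - 12*(-3))) + 65018) = 1/((-33562 + 2*(6 + 36)) + 65018) = 1/((-33562 + 2*42) + 65018) = 1/((-33562 + 84) + 65018) = 1/(-33478 + 65018) = 1/31540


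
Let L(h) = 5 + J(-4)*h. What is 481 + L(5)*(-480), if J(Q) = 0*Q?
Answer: -1919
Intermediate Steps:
J(Q) = 0
L(h) = 5 (L(h) = 5 + 0*h = 5 + 0 = 5)
481 + L(5)*(-480) = 481 + 5*(-480) = 481 - 2400 = -1919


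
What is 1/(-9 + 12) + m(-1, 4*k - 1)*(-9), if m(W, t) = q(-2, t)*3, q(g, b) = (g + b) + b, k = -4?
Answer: 2917/3 ≈ 972.33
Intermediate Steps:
q(g, b) = g + 2*b (q(g, b) = (b + g) + b = g + 2*b)
m(W, t) = -6 + 6*t (m(W, t) = (-2 + 2*t)*3 = -6 + 6*t)
1/(-9 + 12) + m(-1, 4*k - 1)*(-9) = 1/(-9 + 12) + (-6 + 6*(4*(-4) - 1))*(-9) = 1/3 + (-6 + 6*(-16 - 1))*(-9) = ⅓ + (-6 + 6*(-17))*(-9) = ⅓ + (-6 - 102)*(-9) = ⅓ - 108*(-9) = ⅓ + 972 = 2917/3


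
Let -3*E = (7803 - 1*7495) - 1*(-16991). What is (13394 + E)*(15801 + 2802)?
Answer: 141897483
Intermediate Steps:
E = -17299/3 (E = -((7803 - 1*7495) - 1*(-16991))/3 = -((7803 - 7495) + 16991)/3 = -(308 + 16991)/3 = -1/3*17299 = -17299/3 ≈ -5766.3)
(13394 + E)*(15801 + 2802) = (13394 - 17299/3)*(15801 + 2802) = (22883/3)*18603 = 141897483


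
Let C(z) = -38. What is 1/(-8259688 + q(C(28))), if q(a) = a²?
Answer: -1/8258244 ≈ -1.2109e-7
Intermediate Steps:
1/(-8259688 + q(C(28))) = 1/(-8259688 + (-38)²) = 1/(-8259688 + 1444) = 1/(-8258244) = -1/8258244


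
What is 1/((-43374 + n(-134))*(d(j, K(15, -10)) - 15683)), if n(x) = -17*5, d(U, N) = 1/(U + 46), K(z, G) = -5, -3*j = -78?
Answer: 72/49072816325 ≈ 1.4672e-9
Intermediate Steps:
j = 26 (j = -⅓*(-78) = 26)
d(U, N) = 1/(46 + U)
n(x) = -85
1/((-43374 + n(-134))*(d(j, K(15, -10)) - 15683)) = 1/((-43374 - 85)*(1/(46 + 26) - 15683)) = 1/(-43459*(1/72 - 15683)) = 1/(-43459*(-1129175/72)) = 1/(49072816325/72) = 72/49072816325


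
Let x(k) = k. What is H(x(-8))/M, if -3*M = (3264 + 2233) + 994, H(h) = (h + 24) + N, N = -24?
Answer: 24/6491 ≈ 0.0036974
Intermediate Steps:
H(h) = h (H(h) = (h + 24) - 24 = (24 + h) - 24 = h)
M = -6491/3 (M = -((3264 + 2233) + 994)/3 = -(5497 + 994)/3 = -⅓*6491 = -6491/3 ≈ -2163.7)
H(x(-8))/M = -8/(-6491/3) = -8*(-3/6491) = 24/6491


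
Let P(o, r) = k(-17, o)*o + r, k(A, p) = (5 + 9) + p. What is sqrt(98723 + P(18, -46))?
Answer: sqrt(99253) ≈ 315.04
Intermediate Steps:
k(A, p) = 14 + p
P(o, r) = r + o*(14 + o) (P(o, r) = (14 + o)*o + r = o*(14 + o) + r = r + o*(14 + o))
sqrt(98723 + P(18, -46)) = sqrt(98723 + (-46 + 18*(14 + 18))) = sqrt(98723 + (-46 + 18*32)) = sqrt(98723 + (-46 + 576)) = sqrt(98723 + 530) = sqrt(99253)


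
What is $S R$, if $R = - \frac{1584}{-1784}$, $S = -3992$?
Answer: $- \frac{790416}{223} \approx -3544.5$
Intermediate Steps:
$R = \frac{198}{223}$ ($R = \left(-1584\right) \left(- \frac{1}{1784}\right) = \frac{198}{223} \approx 0.88789$)
$S R = \left(-3992\right) \frac{198}{223} = - \frac{790416}{223}$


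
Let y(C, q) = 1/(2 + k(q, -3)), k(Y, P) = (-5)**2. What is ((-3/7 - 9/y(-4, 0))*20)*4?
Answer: -136320/7 ≈ -19474.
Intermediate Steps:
k(Y, P) = 25
y(C, q) = 1/27 (y(C, q) = 1/(2 + 25) = 1/27)
((-3/7 - 9/y(-4, 0))*20)*4 = ((-3/7 - 9/1/27)*20)*4 = ((-3*1/7 - 9*27)*20)*4 = ((-3/7 - 243)*20)*4 = -1704/7*20*4 = -34080/7*4 = -136320/7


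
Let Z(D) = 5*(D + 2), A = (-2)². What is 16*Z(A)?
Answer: 480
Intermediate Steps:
A = 4
Z(D) = 10 + 5*D (Z(D) = 5*(2 + D) = 10 + 5*D)
16*Z(A) = 16*(10 + 5*4) = 16*(10 + 20) = 16*30 = 480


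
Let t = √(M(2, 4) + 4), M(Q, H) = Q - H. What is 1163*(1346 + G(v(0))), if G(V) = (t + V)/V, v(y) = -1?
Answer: 1566561 - 1163*√2 ≈ 1.5649e+6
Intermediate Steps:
t = √2 (t = √((2 - 1*4) + 4) = √((2 - 4) + 4) = √(-2 + 4) = √2 ≈ 1.4142)
G(V) = (V + √2)/V (G(V) = (√2 + V)/V = (V + √2)/V)
1163*(1346 + G(v(0))) = 1163*(1346 + (-1 + √2)/(-1)) = 1163*(1346 - (-1 + √2)) = 1163*(1346 + (1 - √2)) = 1163*(1347 - √2) = 1566561 - 1163*√2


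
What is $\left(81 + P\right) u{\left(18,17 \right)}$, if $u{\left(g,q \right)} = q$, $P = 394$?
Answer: $8075$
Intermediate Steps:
$\left(81 + P\right) u{\left(18,17 \right)} = \left(81 + 394\right) 17 = 475 \cdot 17 = 8075$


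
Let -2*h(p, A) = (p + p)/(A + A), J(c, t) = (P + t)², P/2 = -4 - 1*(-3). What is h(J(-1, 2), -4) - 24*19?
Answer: -456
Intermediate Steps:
P = -2 (P = 2*(-4 - 1*(-3)) = 2*(-4 + 3) = 2*(-1) = -2)
J(c, t) = (-2 + t)²
h(p, A) = -p/(2*A) (h(p, A) = -(p + p)/(2*(A + A)) = -2*p/(2*(2*A)) = -2*p*1/(2*A)/2 = -p/(2*A))
h(J(-1, 2), -4) - 24*19 = -½*(-2 + 2)²/(-4) - 24*19 = -½*0²*(-¼) - 456 = -½*0*(-¼) - 456 = 0 - 456 = -456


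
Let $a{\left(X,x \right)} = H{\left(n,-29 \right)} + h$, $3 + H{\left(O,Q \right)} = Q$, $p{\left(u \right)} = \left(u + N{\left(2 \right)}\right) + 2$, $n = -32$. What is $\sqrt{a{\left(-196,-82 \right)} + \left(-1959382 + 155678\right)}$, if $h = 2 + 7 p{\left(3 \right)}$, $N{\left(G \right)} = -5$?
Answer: $i \sqrt{1803734} \approx 1343.0 i$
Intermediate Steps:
$p{\left(u \right)} = -3 + u$ ($p{\left(u \right)} = \left(u - 5\right) + 2 = \left(-5 + u\right) + 2 = -3 + u$)
$h = 2$ ($h = 2 + 7 \left(-3 + 3\right) = 2 + 7 \cdot 0 = 2 + 0 = 2$)
$H{\left(O,Q \right)} = -3 + Q$
$a{\left(X,x \right)} = -30$ ($a{\left(X,x \right)} = \left(-3 - 29\right) + 2 = -32 + 2 = -30$)
$\sqrt{a{\left(-196,-82 \right)} + \left(-1959382 + 155678\right)} = \sqrt{-30 + \left(-1959382 + 155678\right)} = \sqrt{-30 - 1803704} = \sqrt{-1803734} = i \sqrt{1803734}$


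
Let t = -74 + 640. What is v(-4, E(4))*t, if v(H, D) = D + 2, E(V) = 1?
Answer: 1698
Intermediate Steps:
t = 566
v(H, D) = 2 + D
v(-4, E(4))*t = (2 + 1)*566 = 3*566 = 1698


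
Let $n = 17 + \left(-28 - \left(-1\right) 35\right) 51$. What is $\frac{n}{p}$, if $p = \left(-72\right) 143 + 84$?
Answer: $- \frac{187}{5106} \approx -0.036624$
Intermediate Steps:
$p = -10212$ ($p = -10296 + 84 = -10212$)
$n = 374$ ($n = 17 + \left(-28 - -35\right) 51 = 17 + \left(-28 + 35\right) 51 = 17 + 7 \cdot 51 = 17 + 357 = 374$)
$\frac{n}{p} = \frac{374}{-10212} = 374 \left(- \frac{1}{10212}\right) = - \frac{187}{5106}$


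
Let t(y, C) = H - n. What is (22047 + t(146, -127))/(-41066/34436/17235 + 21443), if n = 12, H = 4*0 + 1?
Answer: 6539232140280/6363258047357 ≈ 1.0277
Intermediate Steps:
H = 1 (H = 0 + 1 = 1)
t(y, C) = -11 (t(y, C) = 1 - 1*12 = 1 - 12 = -11)
(22047 + t(146, -127))/(-41066/34436/17235 + 21443) = (22047 - 11)/(-41066/34436/17235 + 21443) = 22036/(-41066*1/34436*(1/17235) + 21443) = 22036/(-20533/17218*1/17235 + 21443) = 22036/(-20533/296752230 + 21443) = 22036/(6363258047357/296752230) = 22036*(296752230/6363258047357) = 6539232140280/6363258047357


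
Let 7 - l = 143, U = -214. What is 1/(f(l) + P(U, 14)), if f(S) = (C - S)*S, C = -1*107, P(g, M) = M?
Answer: -1/3930 ≈ -0.00025445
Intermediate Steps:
C = -107
l = -136 (l = 7 - 1*143 = 7 - 143 = -136)
f(S) = S*(-107 - S) (f(S) = (-107 - S)*S = S*(-107 - S))
1/(f(l) + P(U, 14)) = 1/(-1*(-136)*(107 - 136) + 14) = 1/(-1*(-136)*(-29) + 14) = 1/(-3944 + 14) = 1/(-3930) = -1/3930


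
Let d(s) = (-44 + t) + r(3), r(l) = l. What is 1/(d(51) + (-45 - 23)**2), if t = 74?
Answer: 1/4657 ≈ 0.00021473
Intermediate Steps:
d(s) = 33 (d(s) = (-44 + 74) + 3 = 30 + 3 = 33)
1/(d(51) + (-45 - 23)**2) = 1/(33 + (-45 - 23)**2) = 1/(33 + (-68)**2) = 1/(33 + 4624) = 1/4657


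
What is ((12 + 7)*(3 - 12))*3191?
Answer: -545661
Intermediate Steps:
((12 + 7)*(3 - 12))*3191 = (19*(-9))*3191 = -171*3191 = -545661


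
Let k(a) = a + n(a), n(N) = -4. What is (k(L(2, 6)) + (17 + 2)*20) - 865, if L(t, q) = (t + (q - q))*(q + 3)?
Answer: -471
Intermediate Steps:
L(t, q) = t*(3 + q) (L(t, q) = (t + 0)*(3 + q) = t*(3 + q))
k(a) = -4 + a (k(a) = a - 4 = -4 + a)
(k(L(2, 6)) + (17 + 2)*20) - 865 = ((-4 + 2*(3 + 6)) + (17 + 2)*20) - 865 = ((-4 + 2*9) + 19*20) - 865 = ((-4 + 18) + 380) - 865 = (14 + 380) - 865 = 394 - 865 = -471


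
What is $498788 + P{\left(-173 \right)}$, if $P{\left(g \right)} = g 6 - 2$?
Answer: $497748$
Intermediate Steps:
$P{\left(g \right)} = -2 + 6 g$ ($P{\left(g \right)} = 6 g - 2 = -2 + 6 g$)
$498788 + P{\left(-173 \right)} = 498788 + \left(-2 + 6 \left(-173\right)\right) = 498788 - 1040 = 497748$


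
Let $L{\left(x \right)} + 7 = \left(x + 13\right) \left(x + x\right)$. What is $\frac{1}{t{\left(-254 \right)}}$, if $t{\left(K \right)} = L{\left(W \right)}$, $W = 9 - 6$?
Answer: $\frac{1}{89} \approx 0.011236$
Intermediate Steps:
$W = 3$ ($W = 9 - 6 = 3$)
$L{\left(x \right)} = -7 + 2 x \left(13 + x\right)$ ($L{\left(x \right)} = -7 + \left(x + 13\right) \left(x + x\right) = -7 + \left(13 + x\right) 2 x = -7 + 2 x \left(13 + x\right)$)
$t{\left(K \right)} = 89$ ($t{\left(K \right)} = -7 + 2 \cdot 3^{2} + 26 \cdot 3 = -7 + 2 \cdot 9 + 78 = -7 + 18 + 78 = 89$)
$\frac{1}{t{\left(-254 \right)}} = \frac{1}{89}$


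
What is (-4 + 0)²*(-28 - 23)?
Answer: -816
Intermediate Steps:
(-4 + 0)²*(-28 - 23) = (-4)²*(-51) = 16*(-51) = -816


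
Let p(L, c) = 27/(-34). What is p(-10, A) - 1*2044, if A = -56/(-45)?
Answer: -69523/34 ≈ -2044.8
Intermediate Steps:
A = 56/45 (A = -56*(-1/45) = 56/45 ≈ 1.2444)
p(L, c) = -27/34 (p(L, c) = 27*(-1/34) = -27/34)
p(-10, A) - 1*2044 = -27/34 - 1*2044 = -27/34 - 2044 = -69523/34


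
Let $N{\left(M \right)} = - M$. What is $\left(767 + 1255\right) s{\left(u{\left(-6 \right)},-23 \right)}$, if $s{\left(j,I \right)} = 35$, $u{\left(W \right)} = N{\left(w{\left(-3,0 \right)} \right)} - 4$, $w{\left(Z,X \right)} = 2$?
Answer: $70770$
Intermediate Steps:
$u{\left(W \right)} = -6$ ($u{\left(W \right)} = \left(-1\right) 2 - 4 = -2 - 4 = -6$)
$\left(767 + 1255\right) s{\left(u{\left(-6 \right)},-23 \right)} = \left(767 + 1255\right) 35 = 2022 \cdot 35 = 70770$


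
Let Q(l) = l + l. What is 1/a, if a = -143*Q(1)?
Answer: -1/286 ≈ -0.0034965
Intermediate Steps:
Q(l) = 2*l
a = -286 ≈ -286.00
1/a = 1/(-286) = -1/286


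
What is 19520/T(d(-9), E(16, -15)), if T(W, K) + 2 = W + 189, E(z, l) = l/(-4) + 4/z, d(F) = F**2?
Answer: 4880/67 ≈ 72.836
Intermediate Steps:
E(z, l) = 4/z - l/4 (E(z, l) = l*(-1/4) + 4/z = -l/4 + 4/z = 4/z - l/4)
T(W, K) = 187 + W (T(W, K) = -2 + (W + 189) = -2 + (189 + W) = 187 + W)
19520/T(d(-9), E(16, -15)) = 19520/(187 + (-9)**2) = 19520/(187 + 81) = 19520/268 = 19520*(1/268) = 4880/67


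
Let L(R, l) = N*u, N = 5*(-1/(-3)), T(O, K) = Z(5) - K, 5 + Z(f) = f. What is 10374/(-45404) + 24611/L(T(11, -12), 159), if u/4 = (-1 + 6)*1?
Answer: 837819033/1135100 ≈ 738.10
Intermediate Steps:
Z(f) = -5 + f
T(O, K) = -K (T(O, K) = (-5 + 5) - K = 0 - K = -K)
N = 5/3 (N = 5*(-1*(-⅓)) = 5*(⅓) = 5/3 ≈ 1.6667)
u = 20 (u = 4*((-1 + 6)*1) = 4*(5*1) = 4*5 = 20)
L(R, l) = 100/3 (L(R, l) = (5/3)*20 = 100/3)
10374/(-45404) + 24611/L(T(11, -12), 159) = 10374/(-45404) + 24611/(100/3) = 10374*(-1/45404) + 24611*(3/100) = -5187/22702 + 73833/100 = 837819033/1135100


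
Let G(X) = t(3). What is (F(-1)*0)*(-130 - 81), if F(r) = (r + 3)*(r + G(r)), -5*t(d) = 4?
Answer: 0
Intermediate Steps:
t(d) = -4/5 (t(d) = -1/5*4 = -4/5)
G(X) = -4/5
F(r) = (3 + r)*(-4/5 + r) (F(r) = (r + 3)*(r - 4/5) = (3 + r)*(-4/5 + r))
(F(-1)*0)*(-130 - 81) = ((-12/5 + (-1)**2 + (11/5)*(-1))*0)*(-130 - 81) = ((-12/5 + 1 - 11/5)*0)*(-211) = -18/5*0*(-211) = 0*(-211) = 0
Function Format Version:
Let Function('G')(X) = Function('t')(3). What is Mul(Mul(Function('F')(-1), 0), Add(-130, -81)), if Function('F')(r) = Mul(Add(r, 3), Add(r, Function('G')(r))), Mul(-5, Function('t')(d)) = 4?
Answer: 0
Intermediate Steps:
Function('t')(d) = Rational(-4, 5) (Function('t')(d) = Mul(Rational(-1, 5), 4) = Rational(-4, 5))
Function('G')(X) = Rational(-4, 5)
Function('F')(r) = Mul(Add(3, r), Add(Rational(-4, 5), r)) (Function('F')(r) = Mul(Add(r, 3), Add(r, Rational(-4, 5))) = Mul(Add(3, r), Add(Rational(-4, 5), r)))
Mul(Mul(Function('F')(-1), 0), Add(-130, -81)) = Mul(Mul(Add(Rational(-12, 5), Pow(-1, 2), Mul(Rational(11, 5), -1)), 0), Add(-130, -81)) = Mul(Mul(Add(Rational(-12, 5), 1, Rational(-11, 5)), 0), -211) = Mul(Mul(Rational(-18, 5), 0), -211) = Mul(0, -211) = 0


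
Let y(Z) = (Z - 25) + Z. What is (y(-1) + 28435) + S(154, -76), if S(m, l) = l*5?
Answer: 28028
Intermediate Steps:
S(m, l) = 5*l
y(Z) = -25 + 2*Z (y(Z) = (-25 + Z) + Z = -25 + 2*Z)
(y(-1) + 28435) + S(154, -76) = ((-25 + 2*(-1)) + 28435) + 5*(-76) = ((-25 - 2) + 28435) - 380 = (-27 + 28435) - 380 = 28408 - 380 = 28028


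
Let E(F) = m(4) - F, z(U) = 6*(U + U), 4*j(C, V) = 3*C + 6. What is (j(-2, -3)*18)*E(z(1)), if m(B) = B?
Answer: 0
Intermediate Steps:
j(C, V) = 3/2 + 3*C/4 (j(C, V) = (3*C + 6)/4 = (6 + 3*C)/4 = 3/2 + 3*C/4)
z(U) = 12*U (z(U) = 6*(2*U) = 12*U)
E(F) = 4 - F
(j(-2, -3)*18)*E(z(1)) = ((3/2 + (3/4)*(-2))*18)*(4 - 12) = ((3/2 - 3/2)*18)*(4 - 1*12) = (0*18)*(4 - 12) = 0*(-8) = 0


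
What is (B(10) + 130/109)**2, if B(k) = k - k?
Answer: 16900/11881 ≈ 1.4224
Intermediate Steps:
B(k) = 0
(B(10) + 130/109)**2 = (0 + 130/109)**2 = (130/109)**2 = 16900/11881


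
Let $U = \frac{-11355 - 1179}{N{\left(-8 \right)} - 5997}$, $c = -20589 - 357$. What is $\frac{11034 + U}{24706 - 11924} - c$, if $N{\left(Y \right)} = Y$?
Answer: $\frac{803897781282}{38377955} \approx 20947.0$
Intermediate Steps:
$c = -20946$
$U = \frac{12534}{6005}$ ($U = \frac{-11355 - 1179}{-8 - 5997} = - \frac{12534}{-6005} = \left(-12534\right) \left(- \frac{1}{6005}\right) = \frac{12534}{6005} \approx 2.0873$)
$\frac{11034 + U}{24706 - 11924} - c = \frac{11034 + \frac{12534}{6005}}{24706 - 11924} - -20946 = \frac{66271704}{6005 \cdot 12782} + 20946 = \frac{66271704}{6005} \cdot \frac{1}{12782} + 20946 = \frac{33135852}{38377955} + 20946 = \frac{803897781282}{38377955}$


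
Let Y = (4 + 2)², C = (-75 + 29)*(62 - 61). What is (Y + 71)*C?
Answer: -4922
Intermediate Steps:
C = -46 (C = -46*1 = -46)
Y = 36 (Y = 6² = 36)
(Y + 71)*C = (36 + 71)*(-46) = 107*(-46) = -4922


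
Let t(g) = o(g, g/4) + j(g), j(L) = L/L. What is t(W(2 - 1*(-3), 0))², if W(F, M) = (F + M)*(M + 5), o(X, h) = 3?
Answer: 16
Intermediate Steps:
W(F, M) = (5 + M)*(F + M) (W(F, M) = (F + M)*(5 + M) = (5 + M)*(F + M))
j(L) = 1
t(g) = 4 (t(g) = 3 + 1 = 4)
t(W(2 - 1*(-3), 0))² = 4² = 16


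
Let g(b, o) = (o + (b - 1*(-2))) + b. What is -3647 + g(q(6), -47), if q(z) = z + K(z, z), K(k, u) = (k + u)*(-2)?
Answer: -3728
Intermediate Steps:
K(k, u) = -2*k - 2*u
q(z) = -3*z (q(z) = z + (-2*z - 2*z) = z - 4*z = -3*z)
g(b, o) = 2 + o + 2*b (g(b, o) = (o + (b + 2)) + b = (o + (2 + b)) + b = (2 + b + o) + b = 2 + o + 2*b)
-3647 + g(q(6), -47) = -3647 + (2 - 47 + 2*(-3*6)) = -3647 + (2 - 47 + 2*(-18)) = -3647 + (2 - 47 - 36) = -3647 - 81 = -3728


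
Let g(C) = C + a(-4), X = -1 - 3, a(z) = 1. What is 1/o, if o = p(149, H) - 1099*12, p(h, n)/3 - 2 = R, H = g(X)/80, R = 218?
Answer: -1/12528 ≈ -7.9821e-5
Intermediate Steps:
X = -4
g(C) = 1 + C (g(C) = C + 1 = 1 + C)
H = -3/80 (H = (1 - 4)/80 = -3*1/80 = -3/80 ≈ -0.037500)
p(h, n) = 660 (p(h, n) = 6 + 3*218 = 6 + 654 = 660)
o = -12528 (o = 660 - 1099*12 = 660 - 1*13188 = 660 - 13188 = -12528)
1/o = 1/(-12528) = -1/12528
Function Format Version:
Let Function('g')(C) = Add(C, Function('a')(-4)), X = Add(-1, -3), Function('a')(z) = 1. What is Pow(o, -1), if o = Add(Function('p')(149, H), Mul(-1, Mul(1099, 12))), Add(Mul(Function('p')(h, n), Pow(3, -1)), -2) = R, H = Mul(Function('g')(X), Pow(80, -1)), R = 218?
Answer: Rational(-1, 12528) ≈ -7.9821e-5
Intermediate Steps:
X = -4
Function('g')(C) = Add(1, C) (Function('g')(C) = Add(C, 1) = Add(1, C))
H = Rational(-3, 80) (H = Mul(Add(1, -4), Pow(80, -1)) = Mul(-3, Rational(1, 80)) = Rational(-3, 80) ≈ -0.037500)
Function('p')(h, n) = 660 (Function('p')(h, n) = Add(6, Mul(3, 218)) = Add(6, 654) = 660)
o = -12528 (o = Add(660, Mul(-1, Mul(1099, 12))) = Add(660, Mul(-1, 13188)) = Add(660, -13188) = -12528)
Pow(o, -1) = Pow(-12528, -1) = Rational(-1, 12528)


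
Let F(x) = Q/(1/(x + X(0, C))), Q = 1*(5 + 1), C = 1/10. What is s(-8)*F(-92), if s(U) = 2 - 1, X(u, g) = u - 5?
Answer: -582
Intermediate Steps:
C = ⅒ ≈ 0.10000
X(u, g) = -5 + u
Q = 6 (Q = 1*6 = 6)
s(U) = 1
F(x) = -30 + 6*x (F(x) = 6/(1/(x + (-5 + 0))) = 6/(1/(x - 5)) = 6/(1/(-5 + x)) = 6*(-5 + x) = -30 + 6*x)
s(-8)*F(-92) = 1*(-30 + 6*(-92)) = 1*(-30 - 552) = 1*(-582) = -582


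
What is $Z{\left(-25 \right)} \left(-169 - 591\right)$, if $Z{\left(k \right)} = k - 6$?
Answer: $23560$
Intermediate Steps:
$Z{\left(k \right)} = -6 + k$
$Z{\left(-25 \right)} \left(-169 - 591\right) = \left(-6 - 25\right) \left(-169 - 591\right) = \left(-31\right) \left(-760\right) = 23560$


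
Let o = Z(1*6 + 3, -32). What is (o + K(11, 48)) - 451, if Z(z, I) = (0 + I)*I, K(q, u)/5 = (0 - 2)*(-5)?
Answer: 623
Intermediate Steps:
K(q, u) = 50 (K(q, u) = 5*((0 - 2)*(-5)) = 5*(-2*(-5)) = 5*10 = 50)
Z(z, I) = I² (Z(z, I) = I*I = I²)
o = 1024 (o = (-32)² = 1024)
(o + K(11, 48)) - 451 = (1024 + 50) - 451 = 1074 - 451 = 623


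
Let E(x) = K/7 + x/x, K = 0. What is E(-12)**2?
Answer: 1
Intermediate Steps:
E(x) = 1 (E(x) = 0/7 + x/x = 0*(1/7) + 1 = 0 + 1 = 1)
E(-12)**2 = 1**2 = 1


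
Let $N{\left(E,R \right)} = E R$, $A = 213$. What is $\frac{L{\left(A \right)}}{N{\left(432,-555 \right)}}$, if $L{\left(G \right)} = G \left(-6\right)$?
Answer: $\frac{71}{13320} \approx 0.0053303$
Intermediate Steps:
$L{\left(G \right)} = - 6 G$
$\frac{L{\left(A \right)}}{N{\left(432,-555 \right)}} = \frac{\left(-6\right) 213}{432 \left(-555\right)} = - \frac{1278}{-239760} = \left(-1278\right) \left(- \frac{1}{239760}\right) = \frac{71}{13320}$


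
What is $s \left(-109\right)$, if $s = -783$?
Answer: $85347$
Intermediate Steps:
$s \left(-109\right) = \left(-783\right) \left(-109\right) = 85347$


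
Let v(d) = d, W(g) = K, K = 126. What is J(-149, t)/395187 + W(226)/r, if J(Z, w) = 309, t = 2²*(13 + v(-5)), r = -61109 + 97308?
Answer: 20326351/4768458071 ≈ 0.0042627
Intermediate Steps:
W(g) = 126
r = 36199
t = 32 (t = 2²*(13 - 5) = 4*8 = 32)
J(-149, t)/395187 + W(226)/r = 309/395187 + 126/36199 = 309*(1/395187) + 126*(1/36199) = 103/131729 + 126/36199 = 20326351/4768458071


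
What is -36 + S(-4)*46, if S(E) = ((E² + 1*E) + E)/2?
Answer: 148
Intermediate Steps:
S(E) = E + E²/2 (S(E) = ((E² + E) + E)*(½) = ((E + E²) + E)*(½) = (E² + 2*E)*(½) = E + E²/2)
-36 + S(-4)*46 = -36 + ((½)*(-4)*(2 - 4))*46 = -36 + ((½)*(-4)*(-2))*46 = -36 + 4*46 = -36 + 184 = 148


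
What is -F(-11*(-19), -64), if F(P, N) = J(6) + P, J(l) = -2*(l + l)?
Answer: -185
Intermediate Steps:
J(l) = -4*l
F(P, N) = -24 + P (F(P, N) = -4*6 + P = -24 + P)
-F(-11*(-19), -64) = -(-24 - 11*(-19)) = -(-24 + 209) = -1*185 = -185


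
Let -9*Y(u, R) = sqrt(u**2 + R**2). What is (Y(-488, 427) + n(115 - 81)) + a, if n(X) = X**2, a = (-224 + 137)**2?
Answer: 8725 - 61*sqrt(113)/9 ≈ 8653.0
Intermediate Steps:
a = 7569 (a = (-87)**2 = 7569)
Y(u, R) = -sqrt(R**2 + u**2)/9 (Y(u, R) = -sqrt(u**2 + R**2)/9 = -sqrt(R**2 + u**2)/9)
(Y(-488, 427) + n(115 - 81)) + a = (-sqrt(427**2 + (-488)**2)/9 + (115 - 81)**2) + 7569 = (-sqrt(182329 + 238144)/9 + 34**2) + 7569 = (-61*sqrt(113)/9 + 1156) + 7569 = (1156 - 61*sqrt(113)/9) + 7569 = 8725 - 61*sqrt(113)/9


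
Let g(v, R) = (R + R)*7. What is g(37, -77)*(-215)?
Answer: 231770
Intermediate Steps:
g(v, R) = 14*R (g(v, R) = (2*R)*7 = 14*R)
g(37, -77)*(-215) = (14*(-77))*(-215) = -1078*(-215) = 231770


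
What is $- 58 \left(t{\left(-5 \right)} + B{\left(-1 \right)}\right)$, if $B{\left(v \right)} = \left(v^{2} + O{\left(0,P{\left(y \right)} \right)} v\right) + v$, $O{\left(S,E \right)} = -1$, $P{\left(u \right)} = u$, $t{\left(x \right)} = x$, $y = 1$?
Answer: $232$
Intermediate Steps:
$B{\left(v \right)} = v^{2}$ ($B{\left(v \right)} = \left(v^{2} - v\right) + v = v^{2}$)
$- 58 \left(t{\left(-5 \right)} + B{\left(-1 \right)}\right) = - 58 \left(-5 + \left(-1\right)^{2}\right) = - 58 \left(-5 + 1\right) = \left(-58\right) \left(-4\right) = 232$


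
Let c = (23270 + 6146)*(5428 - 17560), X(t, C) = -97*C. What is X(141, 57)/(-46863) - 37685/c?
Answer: 219436380067/1858247666784 ≈ 0.11809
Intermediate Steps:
c = -356874912 (c = 29416*(-12132) = -356874912)
X(141, 57)/(-46863) - 37685/c = -97*57/(-46863) - 37685/(-356874912) = -5529*(-1/46863) - 37685*(-1/356874912) = 1843/15621 + 37685/356874912 = 219436380067/1858247666784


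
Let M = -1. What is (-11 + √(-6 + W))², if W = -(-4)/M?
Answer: (11 - I*√10)² ≈ 111.0 - 69.57*I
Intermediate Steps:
W = -4 (W = -(-4)/(-1) = -(-4)*(-1) = -1*4 = -4)
(-11 + √(-6 + W))² = (-11 + √(-6 - 4))² = (-11 + √(-10))² = (-11 + I*√10)²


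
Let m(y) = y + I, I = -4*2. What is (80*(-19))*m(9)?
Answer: -1520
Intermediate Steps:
I = -8
m(y) = -8 + y (m(y) = y - 8 = -8 + y)
(80*(-19))*m(9) = (80*(-19))*(-8 + 9) = -1520*1 = -1520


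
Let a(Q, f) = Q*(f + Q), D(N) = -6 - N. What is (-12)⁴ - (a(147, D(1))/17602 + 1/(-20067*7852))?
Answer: 2211830825551805/106672238868 ≈ 20735.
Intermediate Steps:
a(Q, f) = Q*(Q + f)
(-12)⁴ - (a(147, D(1))/17602 + 1/(-20067*7852)) = (-12)⁴ - ((147*(147 + (-6 - 1*1)))/17602 + 1/(-20067*7852)) = 20736 - ((147*(147 + (-6 - 1)))*(1/17602) - 1/20067*1/7852) = 20736 - ((147*(147 - 7))*(1/17602) - 1/157566084) = 20736 - ((147*140)*(1/17602) - 1/157566084) = 20736 - (20580*(1/17602) - 1/157566084) = 20736 - (10290/8801 - 1/157566084) = 20736 - 1*124719615043/106672238868 = 20736 - 124719615043/106672238868 = 2211830825551805/106672238868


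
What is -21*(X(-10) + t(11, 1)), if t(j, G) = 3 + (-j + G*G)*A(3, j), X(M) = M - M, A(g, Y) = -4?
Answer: -903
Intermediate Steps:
X(M) = 0
t(j, G) = 3 - 4*G² + 4*j (t(j, G) = 3 + (-j + G*G)*(-4) = 3 + (-j + G²)*(-4) = 3 + (G² - j)*(-4) = 3 + (-4*G² + 4*j) = 3 - 4*G² + 4*j)
-21*(X(-10) + t(11, 1)) = -21*(0 + (3 - 4*1² + 4*11)) = -21*(0 + (3 - 4*1 + 44)) = -21*(0 + (3 - 4 + 44)) = -21*(0 + 43) = -21*43 = -903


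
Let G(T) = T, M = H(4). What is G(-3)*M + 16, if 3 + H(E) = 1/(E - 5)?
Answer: 28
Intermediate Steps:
H(E) = -3 + 1/(-5 + E) (H(E) = -3 + 1/(E - 5) = -3 + 1/(-5 + E))
M = -4 (M = (16 - 3*4)/(-5 + 4) = (16 - 12)/(-1) = -1*4 = -4)
G(-3)*M + 16 = -3*(-4) + 16 = 12 + 16 = 28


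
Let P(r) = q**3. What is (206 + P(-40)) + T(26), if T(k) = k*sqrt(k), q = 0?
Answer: 206 + 26*sqrt(26) ≈ 338.57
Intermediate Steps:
T(k) = k**(3/2)
P(r) = 0 (P(r) = 0**3 = 0)
(206 + P(-40)) + T(26) = (206 + 0) + 26**(3/2) = 206 + 26*sqrt(26)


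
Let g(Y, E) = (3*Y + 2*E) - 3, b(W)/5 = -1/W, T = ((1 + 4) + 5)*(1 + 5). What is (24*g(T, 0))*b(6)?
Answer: -3540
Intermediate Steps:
T = 60 (T = (5 + 5)*6 = 10*6 = 60)
b(W) = -5/W (b(W) = 5*(-1/W) = -5/W)
g(Y, E) = -3 + 2*E + 3*Y (g(Y, E) = (2*E + 3*Y) - 3 = -3 + 2*E + 3*Y)
(24*g(T, 0))*b(6) = (24*(-3 + 2*0 + 3*60))*(-5/6) = (24*(-3 + 0 + 180))*(-5*⅙) = (24*177)*(-⅚) = 4248*(-⅚) = -3540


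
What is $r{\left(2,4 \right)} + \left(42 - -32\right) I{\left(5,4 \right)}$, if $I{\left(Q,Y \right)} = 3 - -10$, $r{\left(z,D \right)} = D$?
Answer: $966$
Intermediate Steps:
$I{\left(Q,Y \right)} = 13$ ($I{\left(Q,Y \right)} = 3 + 10 = 13$)
$r{\left(2,4 \right)} + \left(42 - -32\right) I{\left(5,4 \right)} = 4 + \left(42 - -32\right) 13 = 4 + \left(42 + 32\right) 13 = 4 + 74 \cdot 13 = 4 + 962 = 966$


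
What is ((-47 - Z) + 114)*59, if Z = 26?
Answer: 2419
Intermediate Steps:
((-47 - Z) + 114)*59 = ((-47 - 1*26) + 114)*59 = ((-47 - 26) + 114)*59 = (-73 + 114)*59 = 41*59 = 2419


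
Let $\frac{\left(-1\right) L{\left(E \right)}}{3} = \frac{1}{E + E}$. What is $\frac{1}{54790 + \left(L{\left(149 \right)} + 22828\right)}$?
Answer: $\frac{298}{23130161} \approx 1.2884 \cdot 10^{-5}$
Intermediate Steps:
$L{\left(E \right)} = - \frac{3}{2 E}$ ($L{\left(E \right)} = - \frac{3}{E + E} = - \frac{3}{2 E}$)
$\frac{1}{54790 + \left(L{\left(149 \right)} + 22828\right)} = \frac{1}{54790 + \left(- \frac{3}{2 \cdot 149} + 22828\right)} = \frac{1}{54790 + \left(\left(- \frac{3}{2}\right) \frac{1}{149} + 22828\right)} = \frac{1}{54790 + \left(- \frac{3}{298} + 22828\right)} = \frac{1}{54790 + \frac{6802741}{298}} = \frac{1}{\frac{23130161}{298}} = \frac{298}{23130161}$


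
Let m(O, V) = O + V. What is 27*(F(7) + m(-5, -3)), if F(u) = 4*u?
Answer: 540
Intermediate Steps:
27*(F(7) + m(-5, -3)) = 27*(4*7 + (-5 - 3)) = 27*(28 - 8) = 27*20 = 540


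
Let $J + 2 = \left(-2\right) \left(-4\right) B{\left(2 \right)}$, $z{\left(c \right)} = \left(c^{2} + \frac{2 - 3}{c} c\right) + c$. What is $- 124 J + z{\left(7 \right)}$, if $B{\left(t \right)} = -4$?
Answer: $4271$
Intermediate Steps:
$z{\left(c \right)} = -1 + c + c^{2}$ ($z{\left(c \right)} = \left(c^{2} + \frac{2 - 3}{c} c\right) + c = \left(c^{2} + - \frac{1}{c} c\right) + c = \left(c^{2} - 1\right) + c = \left(-1 + c^{2}\right) + c = -1 + c + c^{2}$)
$J = -34$ ($J = -2 + \left(-2\right) \left(-4\right) \left(-4\right) = -2 + 8 \left(-4\right) = -2 - 32 = -34$)
$- 124 J + z{\left(7 \right)} = \left(-124\right) \left(-34\right) + \left(-1 + 7 + 7^{2}\right) = 4216 + \left(-1 + 7 + 49\right) = 4216 + 55 = 4271$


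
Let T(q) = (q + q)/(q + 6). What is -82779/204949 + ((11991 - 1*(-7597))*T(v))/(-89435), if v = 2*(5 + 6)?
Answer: -95983330187/128307296705 ≈ -0.74807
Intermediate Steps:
v = 22 (v = 2*11 = 22)
T(q) = 2*q/(6 + q) (T(q) = (2*q)/(6 + q) = 2*q/(6 + q))
-82779/204949 + ((11991 - 1*(-7597))*T(v))/(-89435) = -82779/204949 + ((11991 - 1*(-7597))*(2*22/(6 + 22)))/(-89435) = -82779*1/204949 + ((11991 + 7597)*(2*22/28))*(-1/89435) = -82779/204949 + (19588*(2*22*(1/28)))*(-1/89435) = -82779/204949 + (19588*(11/7))*(-1/89435) = -82779/204949 + (215468/7)*(-1/89435) = -82779/204949 - 215468/626045 = -95983330187/128307296705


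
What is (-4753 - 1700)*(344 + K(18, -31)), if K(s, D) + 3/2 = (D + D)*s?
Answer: 9982791/2 ≈ 4.9914e+6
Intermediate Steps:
K(s, D) = -3/2 + 2*D*s (K(s, D) = -3/2 + (D + D)*s = -3/2 + (2*D)*s = -3/2 + 2*D*s)
(-4753 - 1700)*(344 + K(18, -31)) = (-4753 - 1700)*(344 + (-3/2 + 2*(-31)*18)) = -6453*(344 + (-3/2 - 1116)) = -6453*(344 - 2235/2) = -6453*(-1547/2) = 9982791/2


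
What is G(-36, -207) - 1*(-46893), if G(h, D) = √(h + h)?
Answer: 46893 + 6*I*√2 ≈ 46893.0 + 8.4853*I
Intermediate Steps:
G(h, D) = √2*√h (G(h, D) = √(2*h) = √2*√h)
G(-36, -207) - 1*(-46893) = √2*√(-36) - 1*(-46893) = √2*(6*I) + 46893 = 6*I*√2 + 46893 = 46893 + 6*I*√2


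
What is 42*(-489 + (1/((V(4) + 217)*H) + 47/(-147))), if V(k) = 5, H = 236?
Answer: -1256185471/61124 ≈ -20551.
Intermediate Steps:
42*(-489 + (1/((V(4) + 217)*H) + 47/(-147))) = 42*(-489 + (1/((5 + 217)*236) + 47/(-147))) = 42*(-489 + ((1/236)/222 + 47*(-1/147))) = 42*(-489 + ((1/222)*(1/236) - 47/147)) = 42*(-489 + (1/52392 - 47/147)) = 42*(-489 - 820759/2567208) = 42*(-1256185471/2567208) = -1256185471/61124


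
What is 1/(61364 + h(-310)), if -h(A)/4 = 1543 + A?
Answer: 1/56432 ≈ 1.7720e-5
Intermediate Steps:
h(A) = -6172 - 4*A (h(A) = -4*(1543 + A) = -6172 - 4*A)
1/(61364 + h(-310)) = 1/(61364 + (-6172 - 4*(-310))) = 1/(61364 + (-6172 + 1240)) = 1/(61364 - 4932) = 1/56432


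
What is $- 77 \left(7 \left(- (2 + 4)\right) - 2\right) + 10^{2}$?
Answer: $3488$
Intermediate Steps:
$- 77 \left(7 \left(- (2 + 4)\right) - 2\right) + 10^{2} = - 77 \left(7 \left(\left(-1\right) 6\right) - 2\right) + 100 = - 77 \left(7 \left(-6\right) - 2\right) + 100 = - 77 \left(-42 - 2\right) + 100 = \left(-77\right) \left(-44\right) + 100 = 3388 + 100 = 3488$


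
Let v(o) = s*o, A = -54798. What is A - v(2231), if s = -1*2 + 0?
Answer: -50336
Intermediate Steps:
s = -2 (s = -2 + 0 = -2)
v(o) = -2*o
A - v(2231) = -54798 - (-2)*2231 = -54798 - 1*(-4462) = -54798 + 4462 = -50336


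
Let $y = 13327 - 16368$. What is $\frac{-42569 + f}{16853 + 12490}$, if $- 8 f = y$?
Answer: $- \frac{337511}{234744} \approx -1.4378$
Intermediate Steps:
$y = -3041$
$f = \frac{3041}{8}$ ($f = \left(- \frac{1}{8}\right) \left(-3041\right) = \frac{3041}{8} \approx 380.13$)
$\frac{-42569 + f}{16853 + 12490} = \frac{-42569 + \frac{3041}{8}}{16853 + 12490} = - \frac{337511}{8 \cdot 29343} = \left(- \frac{337511}{8}\right) \frac{1}{29343} = - \frac{337511}{234744}$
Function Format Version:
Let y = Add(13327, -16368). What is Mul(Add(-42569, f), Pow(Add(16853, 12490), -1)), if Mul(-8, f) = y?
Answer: Rational(-337511, 234744) ≈ -1.4378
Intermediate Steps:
y = -3041
f = Rational(3041, 8) (f = Mul(Rational(-1, 8), -3041) = Rational(3041, 8) ≈ 380.13)
Mul(Add(-42569, f), Pow(Add(16853, 12490), -1)) = Mul(Add(-42569, Rational(3041, 8)), Pow(Add(16853, 12490), -1)) = Mul(Rational(-337511, 8), Pow(29343, -1)) = Mul(Rational(-337511, 8), Rational(1, 29343)) = Rational(-337511, 234744)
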